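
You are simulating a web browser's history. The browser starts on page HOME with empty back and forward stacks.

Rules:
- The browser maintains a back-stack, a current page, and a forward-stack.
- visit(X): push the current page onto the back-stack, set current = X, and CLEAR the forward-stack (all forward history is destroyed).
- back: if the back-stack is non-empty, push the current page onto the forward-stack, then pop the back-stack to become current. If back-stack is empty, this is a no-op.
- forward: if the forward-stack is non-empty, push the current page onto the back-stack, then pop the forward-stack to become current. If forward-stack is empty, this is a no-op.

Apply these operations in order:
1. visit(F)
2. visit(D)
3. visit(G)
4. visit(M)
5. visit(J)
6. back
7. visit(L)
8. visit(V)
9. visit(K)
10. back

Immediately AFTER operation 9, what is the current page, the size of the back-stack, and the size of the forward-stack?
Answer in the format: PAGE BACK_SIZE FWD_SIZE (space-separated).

After 1 (visit(F)): cur=F back=1 fwd=0
After 2 (visit(D)): cur=D back=2 fwd=0
After 3 (visit(G)): cur=G back=3 fwd=0
After 4 (visit(M)): cur=M back=4 fwd=0
After 5 (visit(J)): cur=J back=5 fwd=0
After 6 (back): cur=M back=4 fwd=1
After 7 (visit(L)): cur=L back=5 fwd=0
After 8 (visit(V)): cur=V back=6 fwd=0
After 9 (visit(K)): cur=K back=7 fwd=0

K 7 0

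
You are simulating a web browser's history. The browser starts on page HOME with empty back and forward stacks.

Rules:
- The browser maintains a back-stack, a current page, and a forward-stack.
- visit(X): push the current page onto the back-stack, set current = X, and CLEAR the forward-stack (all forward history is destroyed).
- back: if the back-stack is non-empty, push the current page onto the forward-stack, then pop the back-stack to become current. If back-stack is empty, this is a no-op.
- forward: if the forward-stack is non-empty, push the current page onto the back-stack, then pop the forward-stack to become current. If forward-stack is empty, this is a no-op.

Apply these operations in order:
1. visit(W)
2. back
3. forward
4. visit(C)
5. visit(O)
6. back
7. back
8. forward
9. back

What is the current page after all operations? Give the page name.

Answer: W

Derivation:
After 1 (visit(W)): cur=W back=1 fwd=0
After 2 (back): cur=HOME back=0 fwd=1
After 3 (forward): cur=W back=1 fwd=0
After 4 (visit(C)): cur=C back=2 fwd=0
After 5 (visit(O)): cur=O back=3 fwd=0
After 6 (back): cur=C back=2 fwd=1
After 7 (back): cur=W back=1 fwd=2
After 8 (forward): cur=C back=2 fwd=1
After 9 (back): cur=W back=1 fwd=2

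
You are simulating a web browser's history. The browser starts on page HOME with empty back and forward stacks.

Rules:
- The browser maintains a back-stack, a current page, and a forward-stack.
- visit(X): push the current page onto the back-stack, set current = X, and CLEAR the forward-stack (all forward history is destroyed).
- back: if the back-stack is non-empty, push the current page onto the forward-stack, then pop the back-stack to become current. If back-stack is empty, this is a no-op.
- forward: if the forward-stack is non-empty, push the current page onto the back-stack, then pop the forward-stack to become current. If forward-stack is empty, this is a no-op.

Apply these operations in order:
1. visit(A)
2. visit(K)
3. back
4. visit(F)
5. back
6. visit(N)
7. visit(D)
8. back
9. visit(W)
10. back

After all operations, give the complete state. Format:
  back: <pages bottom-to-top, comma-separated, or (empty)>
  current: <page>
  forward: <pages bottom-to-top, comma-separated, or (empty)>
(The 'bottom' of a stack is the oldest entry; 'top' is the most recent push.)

Answer: back: HOME,A
current: N
forward: W

Derivation:
After 1 (visit(A)): cur=A back=1 fwd=0
After 2 (visit(K)): cur=K back=2 fwd=0
After 3 (back): cur=A back=1 fwd=1
After 4 (visit(F)): cur=F back=2 fwd=0
After 5 (back): cur=A back=1 fwd=1
After 6 (visit(N)): cur=N back=2 fwd=0
After 7 (visit(D)): cur=D back=3 fwd=0
After 8 (back): cur=N back=2 fwd=1
After 9 (visit(W)): cur=W back=3 fwd=0
After 10 (back): cur=N back=2 fwd=1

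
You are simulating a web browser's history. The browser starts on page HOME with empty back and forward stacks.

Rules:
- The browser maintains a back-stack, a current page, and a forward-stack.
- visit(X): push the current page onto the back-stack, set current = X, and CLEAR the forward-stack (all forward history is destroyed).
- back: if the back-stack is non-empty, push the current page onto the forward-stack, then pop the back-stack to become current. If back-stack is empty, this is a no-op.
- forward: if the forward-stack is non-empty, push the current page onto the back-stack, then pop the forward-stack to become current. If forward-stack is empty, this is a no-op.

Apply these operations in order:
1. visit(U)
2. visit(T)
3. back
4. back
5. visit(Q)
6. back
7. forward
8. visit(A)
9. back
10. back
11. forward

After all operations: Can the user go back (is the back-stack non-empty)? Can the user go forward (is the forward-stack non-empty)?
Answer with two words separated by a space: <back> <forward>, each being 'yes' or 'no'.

After 1 (visit(U)): cur=U back=1 fwd=0
After 2 (visit(T)): cur=T back=2 fwd=0
After 3 (back): cur=U back=1 fwd=1
After 4 (back): cur=HOME back=0 fwd=2
After 5 (visit(Q)): cur=Q back=1 fwd=0
After 6 (back): cur=HOME back=0 fwd=1
After 7 (forward): cur=Q back=1 fwd=0
After 8 (visit(A)): cur=A back=2 fwd=0
After 9 (back): cur=Q back=1 fwd=1
After 10 (back): cur=HOME back=0 fwd=2
After 11 (forward): cur=Q back=1 fwd=1

Answer: yes yes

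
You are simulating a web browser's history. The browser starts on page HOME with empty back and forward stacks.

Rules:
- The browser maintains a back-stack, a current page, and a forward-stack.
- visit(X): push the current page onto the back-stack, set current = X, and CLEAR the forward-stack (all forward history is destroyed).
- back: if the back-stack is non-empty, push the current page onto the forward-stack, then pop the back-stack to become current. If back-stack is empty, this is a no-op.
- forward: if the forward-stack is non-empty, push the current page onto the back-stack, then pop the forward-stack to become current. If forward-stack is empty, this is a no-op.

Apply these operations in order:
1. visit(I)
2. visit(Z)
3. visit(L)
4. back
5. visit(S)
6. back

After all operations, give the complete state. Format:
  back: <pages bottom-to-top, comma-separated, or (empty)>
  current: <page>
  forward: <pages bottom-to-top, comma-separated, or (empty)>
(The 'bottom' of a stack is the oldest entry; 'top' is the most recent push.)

Answer: back: HOME,I
current: Z
forward: S

Derivation:
After 1 (visit(I)): cur=I back=1 fwd=0
After 2 (visit(Z)): cur=Z back=2 fwd=0
After 3 (visit(L)): cur=L back=3 fwd=0
After 4 (back): cur=Z back=2 fwd=1
After 5 (visit(S)): cur=S back=3 fwd=0
After 6 (back): cur=Z back=2 fwd=1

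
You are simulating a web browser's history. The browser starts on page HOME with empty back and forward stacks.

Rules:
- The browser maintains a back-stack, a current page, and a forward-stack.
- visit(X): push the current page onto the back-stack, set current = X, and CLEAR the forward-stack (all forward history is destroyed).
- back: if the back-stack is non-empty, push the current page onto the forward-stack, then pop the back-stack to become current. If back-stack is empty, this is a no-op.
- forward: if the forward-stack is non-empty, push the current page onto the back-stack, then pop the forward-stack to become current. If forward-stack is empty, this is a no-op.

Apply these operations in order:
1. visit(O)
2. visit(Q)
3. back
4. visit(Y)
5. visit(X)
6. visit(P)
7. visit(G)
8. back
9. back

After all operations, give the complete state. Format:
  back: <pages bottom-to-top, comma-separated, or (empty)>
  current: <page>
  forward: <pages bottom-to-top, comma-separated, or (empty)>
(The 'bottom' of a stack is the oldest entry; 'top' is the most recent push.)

After 1 (visit(O)): cur=O back=1 fwd=0
After 2 (visit(Q)): cur=Q back=2 fwd=0
After 3 (back): cur=O back=1 fwd=1
After 4 (visit(Y)): cur=Y back=2 fwd=0
After 5 (visit(X)): cur=X back=3 fwd=0
After 6 (visit(P)): cur=P back=4 fwd=0
After 7 (visit(G)): cur=G back=5 fwd=0
After 8 (back): cur=P back=4 fwd=1
After 9 (back): cur=X back=3 fwd=2

Answer: back: HOME,O,Y
current: X
forward: G,P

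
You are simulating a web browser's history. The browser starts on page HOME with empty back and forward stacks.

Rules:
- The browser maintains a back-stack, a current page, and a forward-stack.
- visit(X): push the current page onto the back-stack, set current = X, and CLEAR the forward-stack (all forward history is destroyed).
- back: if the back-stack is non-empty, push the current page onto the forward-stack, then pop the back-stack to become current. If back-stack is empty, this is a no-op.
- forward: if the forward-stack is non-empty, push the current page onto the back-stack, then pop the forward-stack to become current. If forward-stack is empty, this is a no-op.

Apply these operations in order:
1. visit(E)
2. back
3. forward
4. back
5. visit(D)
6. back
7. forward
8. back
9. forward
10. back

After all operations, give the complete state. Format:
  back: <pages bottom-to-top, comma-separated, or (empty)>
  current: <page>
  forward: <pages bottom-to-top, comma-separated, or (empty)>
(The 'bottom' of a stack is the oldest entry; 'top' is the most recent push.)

After 1 (visit(E)): cur=E back=1 fwd=0
After 2 (back): cur=HOME back=0 fwd=1
After 3 (forward): cur=E back=1 fwd=0
After 4 (back): cur=HOME back=0 fwd=1
After 5 (visit(D)): cur=D back=1 fwd=0
After 6 (back): cur=HOME back=0 fwd=1
After 7 (forward): cur=D back=1 fwd=0
After 8 (back): cur=HOME back=0 fwd=1
After 9 (forward): cur=D back=1 fwd=0
After 10 (back): cur=HOME back=0 fwd=1

Answer: back: (empty)
current: HOME
forward: D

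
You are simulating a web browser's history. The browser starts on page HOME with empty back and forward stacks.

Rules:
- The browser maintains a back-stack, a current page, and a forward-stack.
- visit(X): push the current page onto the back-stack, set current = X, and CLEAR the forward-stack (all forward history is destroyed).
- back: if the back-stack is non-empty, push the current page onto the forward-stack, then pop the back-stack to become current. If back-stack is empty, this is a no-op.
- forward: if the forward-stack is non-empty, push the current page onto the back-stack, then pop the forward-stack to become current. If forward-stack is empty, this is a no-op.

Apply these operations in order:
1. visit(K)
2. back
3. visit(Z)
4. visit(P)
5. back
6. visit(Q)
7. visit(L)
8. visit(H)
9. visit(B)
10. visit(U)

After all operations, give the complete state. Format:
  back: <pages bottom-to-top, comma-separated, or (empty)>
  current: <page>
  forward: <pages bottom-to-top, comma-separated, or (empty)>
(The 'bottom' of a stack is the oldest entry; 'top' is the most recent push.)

After 1 (visit(K)): cur=K back=1 fwd=0
After 2 (back): cur=HOME back=0 fwd=1
After 3 (visit(Z)): cur=Z back=1 fwd=0
After 4 (visit(P)): cur=P back=2 fwd=0
After 5 (back): cur=Z back=1 fwd=1
After 6 (visit(Q)): cur=Q back=2 fwd=0
After 7 (visit(L)): cur=L back=3 fwd=0
After 8 (visit(H)): cur=H back=4 fwd=0
After 9 (visit(B)): cur=B back=5 fwd=0
After 10 (visit(U)): cur=U back=6 fwd=0

Answer: back: HOME,Z,Q,L,H,B
current: U
forward: (empty)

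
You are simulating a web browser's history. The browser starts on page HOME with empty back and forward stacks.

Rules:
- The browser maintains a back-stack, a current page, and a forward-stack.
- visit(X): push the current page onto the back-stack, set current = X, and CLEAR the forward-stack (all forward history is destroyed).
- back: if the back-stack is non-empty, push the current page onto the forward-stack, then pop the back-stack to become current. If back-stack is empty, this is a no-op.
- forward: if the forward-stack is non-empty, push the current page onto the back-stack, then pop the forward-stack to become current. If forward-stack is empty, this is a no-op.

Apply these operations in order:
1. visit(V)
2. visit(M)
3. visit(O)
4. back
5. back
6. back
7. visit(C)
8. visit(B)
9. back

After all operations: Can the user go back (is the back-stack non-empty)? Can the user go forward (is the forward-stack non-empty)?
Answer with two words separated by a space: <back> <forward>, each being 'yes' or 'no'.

After 1 (visit(V)): cur=V back=1 fwd=0
After 2 (visit(M)): cur=M back=2 fwd=0
After 3 (visit(O)): cur=O back=3 fwd=0
After 4 (back): cur=M back=2 fwd=1
After 5 (back): cur=V back=1 fwd=2
After 6 (back): cur=HOME back=0 fwd=3
After 7 (visit(C)): cur=C back=1 fwd=0
After 8 (visit(B)): cur=B back=2 fwd=0
After 9 (back): cur=C back=1 fwd=1

Answer: yes yes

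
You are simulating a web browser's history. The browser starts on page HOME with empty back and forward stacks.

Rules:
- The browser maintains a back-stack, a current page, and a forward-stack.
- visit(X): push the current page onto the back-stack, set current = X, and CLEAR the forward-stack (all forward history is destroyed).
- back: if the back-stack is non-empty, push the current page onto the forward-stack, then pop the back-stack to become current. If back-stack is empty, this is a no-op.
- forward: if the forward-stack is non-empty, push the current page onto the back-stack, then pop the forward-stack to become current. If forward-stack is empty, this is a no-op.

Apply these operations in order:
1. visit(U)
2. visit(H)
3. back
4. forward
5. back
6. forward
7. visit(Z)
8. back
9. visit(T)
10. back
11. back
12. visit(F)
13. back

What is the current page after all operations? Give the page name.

After 1 (visit(U)): cur=U back=1 fwd=0
After 2 (visit(H)): cur=H back=2 fwd=0
After 3 (back): cur=U back=1 fwd=1
After 4 (forward): cur=H back=2 fwd=0
After 5 (back): cur=U back=1 fwd=1
After 6 (forward): cur=H back=2 fwd=0
After 7 (visit(Z)): cur=Z back=3 fwd=0
After 8 (back): cur=H back=2 fwd=1
After 9 (visit(T)): cur=T back=3 fwd=0
After 10 (back): cur=H back=2 fwd=1
After 11 (back): cur=U back=1 fwd=2
After 12 (visit(F)): cur=F back=2 fwd=0
After 13 (back): cur=U back=1 fwd=1

Answer: U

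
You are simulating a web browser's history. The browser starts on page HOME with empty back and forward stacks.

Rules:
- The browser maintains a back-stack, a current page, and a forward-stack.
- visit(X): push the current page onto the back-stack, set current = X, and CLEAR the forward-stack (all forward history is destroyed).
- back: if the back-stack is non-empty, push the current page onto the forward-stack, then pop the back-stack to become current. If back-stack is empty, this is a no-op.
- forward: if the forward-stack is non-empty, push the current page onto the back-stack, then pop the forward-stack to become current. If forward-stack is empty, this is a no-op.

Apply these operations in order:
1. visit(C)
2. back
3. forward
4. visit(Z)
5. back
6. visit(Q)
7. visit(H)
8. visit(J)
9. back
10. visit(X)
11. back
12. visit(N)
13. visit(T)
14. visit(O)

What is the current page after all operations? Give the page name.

After 1 (visit(C)): cur=C back=1 fwd=0
After 2 (back): cur=HOME back=0 fwd=1
After 3 (forward): cur=C back=1 fwd=0
After 4 (visit(Z)): cur=Z back=2 fwd=0
After 5 (back): cur=C back=1 fwd=1
After 6 (visit(Q)): cur=Q back=2 fwd=0
After 7 (visit(H)): cur=H back=3 fwd=0
After 8 (visit(J)): cur=J back=4 fwd=0
After 9 (back): cur=H back=3 fwd=1
After 10 (visit(X)): cur=X back=4 fwd=0
After 11 (back): cur=H back=3 fwd=1
After 12 (visit(N)): cur=N back=4 fwd=0
After 13 (visit(T)): cur=T back=5 fwd=0
After 14 (visit(O)): cur=O back=6 fwd=0

Answer: O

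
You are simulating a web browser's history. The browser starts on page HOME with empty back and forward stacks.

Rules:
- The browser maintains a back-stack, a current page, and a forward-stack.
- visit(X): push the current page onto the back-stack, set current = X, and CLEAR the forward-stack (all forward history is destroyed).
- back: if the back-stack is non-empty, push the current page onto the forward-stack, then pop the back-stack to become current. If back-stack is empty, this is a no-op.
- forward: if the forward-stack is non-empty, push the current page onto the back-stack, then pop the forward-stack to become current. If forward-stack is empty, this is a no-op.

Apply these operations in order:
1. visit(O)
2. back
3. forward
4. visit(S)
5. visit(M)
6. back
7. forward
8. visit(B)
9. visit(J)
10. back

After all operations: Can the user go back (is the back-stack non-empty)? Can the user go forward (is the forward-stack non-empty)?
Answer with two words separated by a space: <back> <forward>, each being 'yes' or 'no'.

After 1 (visit(O)): cur=O back=1 fwd=0
After 2 (back): cur=HOME back=0 fwd=1
After 3 (forward): cur=O back=1 fwd=0
After 4 (visit(S)): cur=S back=2 fwd=0
After 5 (visit(M)): cur=M back=3 fwd=0
After 6 (back): cur=S back=2 fwd=1
After 7 (forward): cur=M back=3 fwd=0
After 8 (visit(B)): cur=B back=4 fwd=0
After 9 (visit(J)): cur=J back=5 fwd=0
After 10 (back): cur=B back=4 fwd=1

Answer: yes yes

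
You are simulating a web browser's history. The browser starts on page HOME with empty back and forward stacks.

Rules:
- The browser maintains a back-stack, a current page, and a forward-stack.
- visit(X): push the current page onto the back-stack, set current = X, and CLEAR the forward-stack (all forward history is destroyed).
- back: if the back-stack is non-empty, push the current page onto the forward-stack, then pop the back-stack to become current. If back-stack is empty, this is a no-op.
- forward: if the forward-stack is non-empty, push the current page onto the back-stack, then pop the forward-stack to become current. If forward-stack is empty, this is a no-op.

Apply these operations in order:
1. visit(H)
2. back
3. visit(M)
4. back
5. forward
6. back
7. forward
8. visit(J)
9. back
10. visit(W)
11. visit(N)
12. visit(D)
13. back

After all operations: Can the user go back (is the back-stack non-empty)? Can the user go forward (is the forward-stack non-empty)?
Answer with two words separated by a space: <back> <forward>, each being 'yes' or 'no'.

After 1 (visit(H)): cur=H back=1 fwd=0
After 2 (back): cur=HOME back=0 fwd=1
After 3 (visit(M)): cur=M back=1 fwd=0
After 4 (back): cur=HOME back=0 fwd=1
After 5 (forward): cur=M back=1 fwd=0
After 6 (back): cur=HOME back=0 fwd=1
After 7 (forward): cur=M back=1 fwd=0
After 8 (visit(J)): cur=J back=2 fwd=0
After 9 (back): cur=M back=1 fwd=1
After 10 (visit(W)): cur=W back=2 fwd=0
After 11 (visit(N)): cur=N back=3 fwd=0
After 12 (visit(D)): cur=D back=4 fwd=0
After 13 (back): cur=N back=3 fwd=1

Answer: yes yes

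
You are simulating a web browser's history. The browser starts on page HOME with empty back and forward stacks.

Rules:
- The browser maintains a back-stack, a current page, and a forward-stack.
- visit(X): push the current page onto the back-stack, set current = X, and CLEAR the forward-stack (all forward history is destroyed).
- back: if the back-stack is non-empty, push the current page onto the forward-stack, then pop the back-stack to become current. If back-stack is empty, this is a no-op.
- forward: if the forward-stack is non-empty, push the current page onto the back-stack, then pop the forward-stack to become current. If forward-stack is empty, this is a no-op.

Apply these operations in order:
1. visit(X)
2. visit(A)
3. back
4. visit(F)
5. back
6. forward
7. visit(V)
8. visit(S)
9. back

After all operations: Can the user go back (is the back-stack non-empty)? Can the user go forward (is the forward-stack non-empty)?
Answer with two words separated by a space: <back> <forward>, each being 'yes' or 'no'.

After 1 (visit(X)): cur=X back=1 fwd=0
After 2 (visit(A)): cur=A back=2 fwd=0
After 3 (back): cur=X back=1 fwd=1
After 4 (visit(F)): cur=F back=2 fwd=0
After 5 (back): cur=X back=1 fwd=1
After 6 (forward): cur=F back=2 fwd=0
After 7 (visit(V)): cur=V back=3 fwd=0
After 8 (visit(S)): cur=S back=4 fwd=0
After 9 (back): cur=V back=3 fwd=1

Answer: yes yes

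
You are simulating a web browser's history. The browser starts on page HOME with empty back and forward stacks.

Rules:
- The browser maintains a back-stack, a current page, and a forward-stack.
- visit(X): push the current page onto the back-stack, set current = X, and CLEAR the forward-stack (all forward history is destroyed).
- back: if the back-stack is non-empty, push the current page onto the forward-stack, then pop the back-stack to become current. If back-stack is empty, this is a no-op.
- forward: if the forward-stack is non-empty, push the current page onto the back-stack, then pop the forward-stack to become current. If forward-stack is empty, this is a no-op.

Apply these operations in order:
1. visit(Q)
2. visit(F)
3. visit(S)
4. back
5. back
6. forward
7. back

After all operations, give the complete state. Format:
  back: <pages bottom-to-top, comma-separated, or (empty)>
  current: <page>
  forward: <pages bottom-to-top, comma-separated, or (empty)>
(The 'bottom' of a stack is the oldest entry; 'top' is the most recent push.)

After 1 (visit(Q)): cur=Q back=1 fwd=0
After 2 (visit(F)): cur=F back=2 fwd=0
After 3 (visit(S)): cur=S back=3 fwd=0
After 4 (back): cur=F back=2 fwd=1
After 5 (back): cur=Q back=1 fwd=2
After 6 (forward): cur=F back=2 fwd=1
After 7 (back): cur=Q back=1 fwd=2

Answer: back: HOME
current: Q
forward: S,F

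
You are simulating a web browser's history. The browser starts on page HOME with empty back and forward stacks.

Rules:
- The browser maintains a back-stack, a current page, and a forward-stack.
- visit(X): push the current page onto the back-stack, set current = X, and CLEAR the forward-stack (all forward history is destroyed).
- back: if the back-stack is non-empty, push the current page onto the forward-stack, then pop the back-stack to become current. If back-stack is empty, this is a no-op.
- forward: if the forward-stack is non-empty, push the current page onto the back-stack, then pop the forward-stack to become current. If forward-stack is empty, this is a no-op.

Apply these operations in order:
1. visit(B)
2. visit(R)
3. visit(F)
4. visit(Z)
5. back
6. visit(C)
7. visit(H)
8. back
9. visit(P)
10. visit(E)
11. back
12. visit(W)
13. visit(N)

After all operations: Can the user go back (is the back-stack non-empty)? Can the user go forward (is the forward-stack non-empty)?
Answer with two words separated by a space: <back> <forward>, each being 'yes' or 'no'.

After 1 (visit(B)): cur=B back=1 fwd=0
After 2 (visit(R)): cur=R back=2 fwd=0
After 3 (visit(F)): cur=F back=3 fwd=0
After 4 (visit(Z)): cur=Z back=4 fwd=0
After 5 (back): cur=F back=3 fwd=1
After 6 (visit(C)): cur=C back=4 fwd=0
After 7 (visit(H)): cur=H back=5 fwd=0
After 8 (back): cur=C back=4 fwd=1
After 9 (visit(P)): cur=P back=5 fwd=0
After 10 (visit(E)): cur=E back=6 fwd=0
After 11 (back): cur=P back=5 fwd=1
After 12 (visit(W)): cur=W back=6 fwd=0
After 13 (visit(N)): cur=N back=7 fwd=0

Answer: yes no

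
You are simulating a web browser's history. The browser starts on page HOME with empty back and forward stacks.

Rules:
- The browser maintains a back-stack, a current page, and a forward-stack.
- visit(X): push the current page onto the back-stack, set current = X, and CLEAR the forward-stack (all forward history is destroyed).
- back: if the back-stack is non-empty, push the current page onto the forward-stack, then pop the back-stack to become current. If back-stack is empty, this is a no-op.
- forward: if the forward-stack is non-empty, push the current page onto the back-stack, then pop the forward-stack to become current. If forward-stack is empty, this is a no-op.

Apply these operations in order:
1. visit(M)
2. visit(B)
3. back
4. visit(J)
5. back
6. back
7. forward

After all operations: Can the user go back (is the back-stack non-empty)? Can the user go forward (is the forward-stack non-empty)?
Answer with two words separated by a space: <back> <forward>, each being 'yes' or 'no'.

Answer: yes yes

Derivation:
After 1 (visit(M)): cur=M back=1 fwd=0
After 2 (visit(B)): cur=B back=2 fwd=0
After 3 (back): cur=M back=1 fwd=1
After 4 (visit(J)): cur=J back=2 fwd=0
After 5 (back): cur=M back=1 fwd=1
After 6 (back): cur=HOME back=0 fwd=2
After 7 (forward): cur=M back=1 fwd=1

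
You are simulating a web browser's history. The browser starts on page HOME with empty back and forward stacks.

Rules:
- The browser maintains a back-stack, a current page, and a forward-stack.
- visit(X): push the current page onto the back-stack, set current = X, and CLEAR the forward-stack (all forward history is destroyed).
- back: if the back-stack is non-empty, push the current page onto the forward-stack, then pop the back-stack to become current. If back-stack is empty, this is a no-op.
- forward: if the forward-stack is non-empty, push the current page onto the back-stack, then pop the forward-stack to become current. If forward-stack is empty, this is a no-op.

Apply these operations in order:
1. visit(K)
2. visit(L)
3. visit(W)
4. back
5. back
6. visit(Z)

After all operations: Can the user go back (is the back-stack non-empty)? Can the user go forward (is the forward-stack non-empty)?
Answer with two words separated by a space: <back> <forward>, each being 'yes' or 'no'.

After 1 (visit(K)): cur=K back=1 fwd=0
After 2 (visit(L)): cur=L back=2 fwd=0
After 3 (visit(W)): cur=W back=3 fwd=0
After 4 (back): cur=L back=2 fwd=1
After 5 (back): cur=K back=1 fwd=2
After 6 (visit(Z)): cur=Z back=2 fwd=0

Answer: yes no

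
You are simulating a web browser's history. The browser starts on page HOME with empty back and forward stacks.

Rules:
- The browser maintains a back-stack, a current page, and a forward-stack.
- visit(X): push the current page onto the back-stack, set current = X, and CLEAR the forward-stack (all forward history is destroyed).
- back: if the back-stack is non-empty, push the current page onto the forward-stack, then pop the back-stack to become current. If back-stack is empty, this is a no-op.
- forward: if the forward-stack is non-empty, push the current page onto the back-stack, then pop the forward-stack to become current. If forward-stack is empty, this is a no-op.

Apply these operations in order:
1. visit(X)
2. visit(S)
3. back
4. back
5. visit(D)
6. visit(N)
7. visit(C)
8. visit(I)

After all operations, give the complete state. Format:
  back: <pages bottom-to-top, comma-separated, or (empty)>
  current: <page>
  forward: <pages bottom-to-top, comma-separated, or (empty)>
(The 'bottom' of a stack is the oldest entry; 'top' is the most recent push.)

Answer: back: HOME,D,N,C
current: I
forward: (empty)

Derivation:
After 1 (visit(X)): cur=X back=1 fwd=0
After 2 (visit(S)): cur=S back=2 fwd=0
After 3 (back): cur=X back=1 fwd=1
After 4 (back): cur=HOME back=0 fwd=2
After 5 (visit(D)): cur=D back=1 fwd=0
After 6 (visit(N)): cur=N back=2 fwd=0
After 7 (visit(C)): cur=C back=3 fwd=0
After 8 (visit(I)): cur=I back=4 fwd=0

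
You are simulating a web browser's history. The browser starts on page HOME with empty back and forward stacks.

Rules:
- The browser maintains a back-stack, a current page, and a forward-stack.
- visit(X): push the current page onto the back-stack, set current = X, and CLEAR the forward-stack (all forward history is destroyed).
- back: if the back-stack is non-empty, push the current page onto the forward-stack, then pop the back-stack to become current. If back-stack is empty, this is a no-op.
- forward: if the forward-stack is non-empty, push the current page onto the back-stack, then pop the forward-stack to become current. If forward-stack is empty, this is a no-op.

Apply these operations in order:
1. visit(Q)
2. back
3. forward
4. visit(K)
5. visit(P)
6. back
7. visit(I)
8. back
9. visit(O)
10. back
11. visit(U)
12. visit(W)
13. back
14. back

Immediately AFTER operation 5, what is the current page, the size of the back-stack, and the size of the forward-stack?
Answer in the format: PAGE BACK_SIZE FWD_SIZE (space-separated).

After 1 (visit(Q)): cur=Q back=1 fwd=0
After 2 (back): cur=HOME back=0 fwd=1
After 3 (forward): cur=Q back=1 fwd=0
After 4 (visit(K)): cur=K back=2 fwd=0
After 5 (visit(P)): cur=P back=3 fwd=0

P 3 0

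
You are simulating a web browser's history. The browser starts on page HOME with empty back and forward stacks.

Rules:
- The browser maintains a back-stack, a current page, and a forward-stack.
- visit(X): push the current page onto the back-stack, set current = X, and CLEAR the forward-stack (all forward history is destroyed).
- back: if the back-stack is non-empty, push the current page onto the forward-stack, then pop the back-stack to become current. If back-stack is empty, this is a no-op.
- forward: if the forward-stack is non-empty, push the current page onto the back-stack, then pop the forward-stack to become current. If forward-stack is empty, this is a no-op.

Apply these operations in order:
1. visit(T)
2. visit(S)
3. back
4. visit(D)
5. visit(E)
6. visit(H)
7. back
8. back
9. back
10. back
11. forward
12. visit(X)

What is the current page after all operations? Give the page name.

After 1 (visit(T)): cur=T back=1 fwd=0
After 2 (visit(S)): cur=S back=2 fwd=0
After 3 (back): cur=T back=1 fwd=1
After 4 (visit(D)): cur=D back=2 fwd=0
After 5 (visit(E)): cur=E back=3 fwd=0
After 6 (visit(H)): cur=H back=4 fwd=0
After 7 (back): cur=E back=3 fwd=1
After 8 (back): cur=D back=2 fwd=2
After 9 (back): cur=T back=1 fwd=3
After 10 (back): cur=HOME back=0 fwd=4
After 11 (forward): cur=T back=1 fwd=3
After 12 (visit(X)): cur=X back=2 fwd=0

Answer: X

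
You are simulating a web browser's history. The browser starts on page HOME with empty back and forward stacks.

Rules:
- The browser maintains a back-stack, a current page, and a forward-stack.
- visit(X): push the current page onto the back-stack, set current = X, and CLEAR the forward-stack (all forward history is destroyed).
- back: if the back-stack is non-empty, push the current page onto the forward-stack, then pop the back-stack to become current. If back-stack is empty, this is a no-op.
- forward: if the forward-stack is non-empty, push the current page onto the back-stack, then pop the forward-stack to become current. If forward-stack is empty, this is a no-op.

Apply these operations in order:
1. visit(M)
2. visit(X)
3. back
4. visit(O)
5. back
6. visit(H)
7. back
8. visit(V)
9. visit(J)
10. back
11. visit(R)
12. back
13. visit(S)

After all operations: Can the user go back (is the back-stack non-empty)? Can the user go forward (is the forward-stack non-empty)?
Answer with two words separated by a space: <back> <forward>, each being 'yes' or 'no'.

Answer: yes no

Derivation:
After 1 (visit(M)): cur=M back=1 fwd=0
After 2 (visit(X)): cur=X back=2 fwd=0
After 3 (back): cur=M back=1 fwd=1
After 4 (visit(O)): cur=O back=2 fwd=0
After 5 (back): cur=M back=1 fwd=1
After 6 (visit(H)): cur=H back=2 fwd=0
After 7 (back): cur=M back=1 fwd=1
After 8 (visit(V)): cur=V back=2 fwd=0
After 9 (visit(J)): cur=J back=3 fwd=0
After 10 (back): cur=V back=2 fwd=1
After 11 (visit(R)): cur=R back=3 fwd=0
After 12 (back): cur=V back=2 fwd=1
After 13 (visit(S)): cur=S back=3 fwd=0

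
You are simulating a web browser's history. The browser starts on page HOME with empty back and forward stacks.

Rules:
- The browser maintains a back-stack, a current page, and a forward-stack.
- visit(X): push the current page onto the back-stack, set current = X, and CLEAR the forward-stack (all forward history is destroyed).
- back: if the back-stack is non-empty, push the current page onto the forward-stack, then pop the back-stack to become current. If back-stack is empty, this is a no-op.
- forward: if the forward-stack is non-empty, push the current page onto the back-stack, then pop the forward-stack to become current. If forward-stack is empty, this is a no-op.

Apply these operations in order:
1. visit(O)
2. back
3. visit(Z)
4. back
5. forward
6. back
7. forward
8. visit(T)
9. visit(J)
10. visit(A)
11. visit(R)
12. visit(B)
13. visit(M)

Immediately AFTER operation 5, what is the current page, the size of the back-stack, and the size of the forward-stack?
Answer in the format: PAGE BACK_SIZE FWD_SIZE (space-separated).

After 1 (visit(O)): cur=O back=1 fwd=0
After 2 (back): cur=HOME back=0 fwd=1
After 3 (visit(Z)): cur=Z back=1 fwd=0
After 4 (back): cur=HOME back=0 fwd=1
After 5 (forward): cur=Z back=1 fwd=0

Z 1 0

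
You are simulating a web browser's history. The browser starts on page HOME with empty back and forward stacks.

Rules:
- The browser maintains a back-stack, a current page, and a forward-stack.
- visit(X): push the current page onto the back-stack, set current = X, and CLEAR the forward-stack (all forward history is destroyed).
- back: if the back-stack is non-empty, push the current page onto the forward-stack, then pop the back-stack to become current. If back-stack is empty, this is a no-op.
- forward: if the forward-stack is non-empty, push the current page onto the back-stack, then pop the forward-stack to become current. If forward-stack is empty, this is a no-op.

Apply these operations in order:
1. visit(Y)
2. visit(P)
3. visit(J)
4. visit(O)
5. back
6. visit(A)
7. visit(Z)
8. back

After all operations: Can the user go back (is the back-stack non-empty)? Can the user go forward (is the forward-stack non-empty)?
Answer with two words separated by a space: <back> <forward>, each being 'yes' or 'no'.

After 1 (visit(Y)): cur=Y back=1 fwd=0
After 2 (visit(P)): cur=P back=2 fwd=0
After 3 (visit(J)): cur=J back=3 fwd=0
After 4 (visit(O)): cur=O back=4 fwd=0
After 5 (back): cur=J back=3 fwd=1
After 6 (visit(A)): cur=A back=4 fwd=0
After 7 (visit(Z)): cur=Z back=5 fwd=0
After 8 (back): cur=A back=4 fwd=1

Answer: yes yes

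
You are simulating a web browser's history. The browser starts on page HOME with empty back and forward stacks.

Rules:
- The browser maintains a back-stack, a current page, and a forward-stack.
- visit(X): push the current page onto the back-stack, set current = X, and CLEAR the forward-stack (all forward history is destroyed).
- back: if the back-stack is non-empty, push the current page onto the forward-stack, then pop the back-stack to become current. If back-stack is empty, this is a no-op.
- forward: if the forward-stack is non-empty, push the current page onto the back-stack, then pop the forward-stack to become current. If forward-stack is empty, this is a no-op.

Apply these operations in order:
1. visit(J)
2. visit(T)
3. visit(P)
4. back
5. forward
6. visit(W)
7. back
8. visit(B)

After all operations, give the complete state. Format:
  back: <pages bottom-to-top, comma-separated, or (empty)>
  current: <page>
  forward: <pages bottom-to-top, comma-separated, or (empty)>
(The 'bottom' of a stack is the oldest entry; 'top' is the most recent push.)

After 1 (visit(J)): cur=J back=1 fwd=0
After 2 (visit(T)): cur=T back=2 fwd=0
After 3 (visit(P)): cur=P back=3 fwd=0
After 4 (back): cur=T back=2 fwd=1
After 5 (forward): cur=P back=3 fwd=0
After 6 (visit(W)): cur=W back=4 fwd=0
After 7 (back): cur=P back=3 fwd=1
After 8 (visit(B)): cur=B back=4 fwd=0

Answer: back: HOME,J,T,P
current: B
forward: (empty)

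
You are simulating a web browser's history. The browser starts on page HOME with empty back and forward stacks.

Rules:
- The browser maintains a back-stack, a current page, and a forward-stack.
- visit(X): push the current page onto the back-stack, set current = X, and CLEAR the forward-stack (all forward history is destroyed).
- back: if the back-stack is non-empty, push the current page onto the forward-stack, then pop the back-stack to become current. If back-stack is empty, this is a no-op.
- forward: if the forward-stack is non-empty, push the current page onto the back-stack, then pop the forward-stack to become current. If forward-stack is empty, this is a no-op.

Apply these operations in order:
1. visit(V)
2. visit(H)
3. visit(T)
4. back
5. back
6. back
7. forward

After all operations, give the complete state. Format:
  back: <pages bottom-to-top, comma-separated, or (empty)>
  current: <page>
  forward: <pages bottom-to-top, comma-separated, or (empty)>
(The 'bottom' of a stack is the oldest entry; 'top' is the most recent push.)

After 1 (visit(V)): cur=V back=1 fwd=0
After 2 (visit(H)): cur=H back=2 fwd=0
After 3 (visit(T)): cur=T back=3 fwd=0
After 4 (back): cur=H back=2 fwd=1
After 5 (back): cur=V back=1 fwd=2
After 6 (back): cur=HOME back=0 fwd=3
After 7 (forward): cur=V back=1 fwd=2

Answer: back: HOME
current: V
forward: T,H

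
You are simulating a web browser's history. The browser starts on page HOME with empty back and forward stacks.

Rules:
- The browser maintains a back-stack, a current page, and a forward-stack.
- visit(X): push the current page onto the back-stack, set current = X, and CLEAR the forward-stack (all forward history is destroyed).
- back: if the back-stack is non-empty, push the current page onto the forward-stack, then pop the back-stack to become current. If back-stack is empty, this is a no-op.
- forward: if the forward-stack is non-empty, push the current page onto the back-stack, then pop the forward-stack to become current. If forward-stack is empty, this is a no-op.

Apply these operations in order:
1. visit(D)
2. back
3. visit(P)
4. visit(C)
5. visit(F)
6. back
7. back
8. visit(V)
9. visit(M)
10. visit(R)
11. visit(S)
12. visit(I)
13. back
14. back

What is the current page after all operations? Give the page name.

Answer: R

Derivation:
After 1 (visit(D)): cur=D back=1 fwd=0
After 2 (back): cur=HOME back=0 fwd=1
After 3 (visit(P)): cur=P back=1 fwd=0
After 4 (visit(C)): cur=C back=2 fwd=0
After 5 (visit(F)): cur=F back=3 fwd=0
After 6 (back): cur=C back=2 fwd=1
After 7 (back): cur=P back=1 fwd=2
After 8 (visit(V)): cur=V back=2 fwd=0
After 9 (visit(M)): cur=M back=3 fwd=0
After 10 (visit(R)): cur=R back=4 fwd=0
After 11 (visit(S)): cur=S back=5 fwd=0
After 12 (visit(I)): cur=I back=6 fwd=0
After 13 (back): cur=S back=5 fwd=1
After 14 (back): cur=R back=4 fwd=2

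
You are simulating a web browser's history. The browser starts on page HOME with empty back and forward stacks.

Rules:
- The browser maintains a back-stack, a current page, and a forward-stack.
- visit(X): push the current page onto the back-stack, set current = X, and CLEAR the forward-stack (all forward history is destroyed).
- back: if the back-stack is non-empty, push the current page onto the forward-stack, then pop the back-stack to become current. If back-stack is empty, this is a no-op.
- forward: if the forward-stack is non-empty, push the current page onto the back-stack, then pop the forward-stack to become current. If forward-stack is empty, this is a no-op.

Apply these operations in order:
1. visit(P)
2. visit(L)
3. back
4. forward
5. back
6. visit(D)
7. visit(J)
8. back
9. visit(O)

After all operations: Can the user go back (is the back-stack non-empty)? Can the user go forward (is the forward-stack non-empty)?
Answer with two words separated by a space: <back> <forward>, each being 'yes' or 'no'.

After 1 (visit(P)): cur=P back=1 fwd=0
After 2 (visit(L)): cur=L back=2 fwd=0
After 3 (back): cur=P back=1 fwd=1
After 4 (forward): cur=L back=2 fwd=0
After 5 (back): cur=P back=1 fwd=1
After 6 (visit(D)): cur=D back=2 fwd=0
After 7 (visit(J)): cur=J back=3 fwd=0
After 8 (back): cur=D back=2 fwd=1
After 9 (visit(O)): cur=O back=3 fwd=0

Answer: yes no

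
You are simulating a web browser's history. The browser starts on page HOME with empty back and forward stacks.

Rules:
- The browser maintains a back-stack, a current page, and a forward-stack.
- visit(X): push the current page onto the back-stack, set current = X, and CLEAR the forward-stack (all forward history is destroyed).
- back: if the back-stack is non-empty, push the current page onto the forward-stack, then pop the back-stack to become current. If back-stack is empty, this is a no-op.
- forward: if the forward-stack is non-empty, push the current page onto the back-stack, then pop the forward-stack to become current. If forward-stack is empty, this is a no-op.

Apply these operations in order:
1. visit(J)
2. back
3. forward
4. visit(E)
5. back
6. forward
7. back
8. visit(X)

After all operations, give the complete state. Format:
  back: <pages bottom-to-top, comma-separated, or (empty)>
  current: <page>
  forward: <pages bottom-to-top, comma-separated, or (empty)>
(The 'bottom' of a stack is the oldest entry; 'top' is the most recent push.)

Answer: back: HOME,J
current: X
forward: (empty)

Derivation:
After 1 (visit(J)): cur=J back=1 fwd=0
After 2 (back): cur=HOME back=0 fwd=1
After 3 (forward): cur=J back=1 fwd=0
After 4 (visit(E)): cur=E back=2 fwd=0
After 5 (back): cur=J back=1 fwd=1
After 6 (forward): cur=E back=2 fwd=0
After 7 (back): cur=J back=1 fwd=1
After 8 (visit(X)): cur=X back=2 fwd=0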